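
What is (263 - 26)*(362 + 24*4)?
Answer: 108546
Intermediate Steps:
(263 - 26)*(362 + 24*4) = 237*(362 + 96) = 237*458 = 108546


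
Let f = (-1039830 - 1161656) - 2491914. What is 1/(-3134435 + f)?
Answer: -1/7827835 ≈ -1.2775e-7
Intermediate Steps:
f = -4693400 (f = -2201486 - 2491914 = -4693400)
1/(-3134435 + f) = 1/(-3134435 - 4693400) = 1/(-7827835) = -1/7827835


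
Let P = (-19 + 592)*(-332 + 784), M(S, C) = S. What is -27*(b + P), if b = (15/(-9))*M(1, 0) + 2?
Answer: -6992901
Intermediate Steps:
b = ⅓ (b = (15/(-9))*1 + 2 = (15*(-⅑))*1 + 2 = -5/3*1 + 2 = -5/3 + 2 = ⅓ ≈ 0.33333)
P = 258996 (P = 573*452 = 258996)
-27*(b + P) = -27*(⅓ + 258996) = -27*776989/3 = -6992901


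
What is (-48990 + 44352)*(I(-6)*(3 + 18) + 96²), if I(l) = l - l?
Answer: -42743808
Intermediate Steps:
I(l) = 0
(-48990 + 44352)*(I(-6)*(3 + 18) + 96²) = (-48990 + 44352)*(0*(3 + 18) + 96²) = -4638*(0*21 + 9216) = -4638*(0 + 9216) = -4638*9216 = -42743808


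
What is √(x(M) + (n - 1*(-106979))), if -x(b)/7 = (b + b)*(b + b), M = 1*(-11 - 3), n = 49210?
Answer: √150701 ≈ 388.20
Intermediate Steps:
M = -14 (M = 1*(-14) = -14)
x(b) = -28*b² (x(b) = -7*(b + b)*(b + b) = -7*2*b*2*b = -28*b²)
√(x(M) + (n - 1*(-106979))) = √(-28*(-14)² + (49210 - 1*(-106979))) = √(-28*196 + (49210 + 106979)) = √(-5488 + 156189) = √150701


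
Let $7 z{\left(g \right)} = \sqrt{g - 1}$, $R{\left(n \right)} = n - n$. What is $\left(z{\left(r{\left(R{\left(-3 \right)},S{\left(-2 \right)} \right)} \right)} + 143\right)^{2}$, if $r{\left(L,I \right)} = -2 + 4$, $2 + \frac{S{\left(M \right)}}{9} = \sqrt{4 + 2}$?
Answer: $\frac{1004004}{49} \approx 20490.0$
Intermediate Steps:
$R{\left(n \right)} = 0$
$S{\left(M \right)} = -18 + 9 \sqrt{6}$ ($S{\left(M \right)} = -18 + 9 \sqrt{4 + 2} = -18 + 9 \sqrt{6}$)
$r{\left(L,I \right)} = 2$
$z{\left(g \right)} = \frac{\sqrt{-1 + g}}{7}$ ($z{\left(g \right)} = \frac{\sqrt{g - 1}}{7} = \frac{\sqrt{-1 + g}}{7}$)
$\left(z{\left(r{\left(R{\left(-3 \right)},S{\left(-2 \right)} \right)} \right)} + 143\right)^{2} = \left(\frac{\sqrt{-1 + 2}}{7} + 143\right)^{2} = \left(\frac{\sqrt{1}}{7} + 143\right)^{2} = \left(\frac{1}{7} \cdot 1 + 143\right)^{2} = \left(\frac{1}{7} + 143\right)^{2} = \left(\frac{1002}{7}\right)^{2} = \frac{1004004}{49}$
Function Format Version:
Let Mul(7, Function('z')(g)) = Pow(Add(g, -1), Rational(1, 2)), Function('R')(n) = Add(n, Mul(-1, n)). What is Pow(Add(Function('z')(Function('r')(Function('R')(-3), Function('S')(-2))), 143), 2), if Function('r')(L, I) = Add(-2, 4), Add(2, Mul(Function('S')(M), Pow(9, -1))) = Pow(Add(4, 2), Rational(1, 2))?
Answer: Rational(1004004, 49) ≈ 20490.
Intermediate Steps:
Function('R')(n) = 0
Function('S')(M) = Add(-18, Mul(9, Pow(6, Rational(1, 2)))) (Function('S')(M) = Add(-18, Mul(9, Pow(Add(4, 2), Rational(1, 2)))) = Add(-18, Mul(9, Pow(6, Rational(1, 2)))))
Function('r')(L, I) = 2
Function('z')(g) = Mul(Rational(1, 7), Pow(Add(-1, g), Rational(1, 2))) (Function('z')(g) = Mul(Rational(1, 7), Pow(Add(g, -1), Rational(1, 2))) = Mul(Rational(1, 7), Pow(Add(-1, g), Rational(1, 2))))
Pow(Add(Function('z')(Function('r')(Function('R')(-3), Function('S')(-2))), 143), 2) = Pow(Add(Mul(Rational(1, 7), Pow(Add(-1, 2), Rational(1, 2))), 143), 2) = Pow(Add(Mul(Rational(1, 7), Pow(1, Rational(1, 2))), 143), 2) = Pow(Add(Mul(Rational(1, 7), 1), 143), 2) = Pow(Add(Rational(1, 7), 143), 2) = Pow(Rational(1002, 7), 2) = Rational(1004004, 49)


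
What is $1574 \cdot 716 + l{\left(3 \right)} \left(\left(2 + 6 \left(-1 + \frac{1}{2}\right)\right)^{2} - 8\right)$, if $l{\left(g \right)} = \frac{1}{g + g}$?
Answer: $\frac{6761897}{6} \approx 1.127 \cdot 10^{6}$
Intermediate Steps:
$l{\left(g \right)} = \frac{1}{2 g}$
$1574 \cdot 716 + l{\left(3 \right)} \left(\left(2 + 6 \left(-1 + \frac{1}{2}\right)\right)^{2} - 8\right) = 1574 \cdot 716 + \frac{1}{2 \cdot 3} \left(\left(2 + 6 \left(-1 + \frac{1}{2}\right)\right)^{2} - 8\right) = 1126984 + \frac{1}{2} \cdot \frac{1}{3} \left(\left(2 + 6 \left(-1 + \frac{1}{2}\right)\right)^{2} - 8\right) = 1126984 + \frac{\left(2 + 6 \left(- \frac{1}{2}\right)\right)^{2} - 8}{6} = 1126984 + \frac{\left(2 - 3\right)^{2} - 8}{6} = 1126984 + \frac{\left(-1\right)^{2} - 8}{6} = 1126984 + \frac{1 - 8}{6} = 1126984 + \frac{1}{6} \left(-7\right) = 1126984 - \frac{7}{6} = \frac{6761897}{6}$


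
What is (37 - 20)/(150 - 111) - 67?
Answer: -2596/39 ≈ -66.564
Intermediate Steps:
(37 - 20)/(150 - 111) - 67 = 17/39 - 67 = -2596/39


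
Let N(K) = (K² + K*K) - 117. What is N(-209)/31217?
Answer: 87245/31217 ≈ 2.7948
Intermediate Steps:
N(K) = -117 + 2*K² (N(K) = (K² + K²) - 117 = 2*K² - 117 = -117 + 2*K²)
N(-209)/31217 = (-117 + 2*(-209)²)/31217 = (-117 + 2*43681)*(1/31217) = (-117 + 87362)*(1/31217) = 87245*(1/31217) = 87245/31217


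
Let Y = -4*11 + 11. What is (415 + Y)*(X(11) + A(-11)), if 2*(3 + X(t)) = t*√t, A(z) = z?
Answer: -5348 + 2101*√11 ≈ 1620.2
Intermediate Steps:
Y = -33 (Y = -44 + 11 = -33)
X(t) = -3 + t^(3/2)/2 (X(t) = -3 + (t*√t)/2 = -3 + t^(3/2)/2)
(415 + Y)*(X(11) + A(-11)) = (415 - 33)*((-3 + 11^(3/2)/2) - 11) = 382*((-3 + (11*√11)/2) - 11) = 382*((-3 + 11*√11/2) - 11) = 382*(-14 + 11*√11/2) = -5348 + 2101*√11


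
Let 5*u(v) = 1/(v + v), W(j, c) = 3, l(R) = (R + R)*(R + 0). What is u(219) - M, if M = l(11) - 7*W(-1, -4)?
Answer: -483989/2190 ≈ -221.00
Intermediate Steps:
l(R) = 2*R**2 (l(R) = (2*R)*R = 2*R**2)
u(v) = 1/(10*v) (u(v) = 1/(5*(v + v)) = 1/(5*((2*v))) = (1/(2*v))/5 = 1/(10*v))
M = 221 (M = 2*11**2 - 7*3 = 2*121 - 21 = 242 - 21 = 221)
u(219) - M = (1/10)/219 - 1*221 = (1/10)*(1/219) - 221 = 1/2190 - 221 = -483989/2190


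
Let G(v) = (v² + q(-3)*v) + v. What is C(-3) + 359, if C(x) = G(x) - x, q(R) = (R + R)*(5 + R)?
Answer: 404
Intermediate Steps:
q(R) = 2*R*(5 + R) (q(R) = (2*R)*(5 + R) = 2*R*(5 + R))
G(v) = v² - 11*v (G(v) = (v² + (2*(-3)*(5 - 3))*v) + v = (v² + (2*(-3)*2)*v) + v = (v² - 12*v) + v = v² - 11*v)
C(x) = -x + x*(-11 + x) (C(x) = x*(-11 + x) - x = -x + x*(-11 + x))
C(-3) + 359 = -3*(-12 - 3) + 359 = -3*(-15) + 359 = 45 + 359 = 404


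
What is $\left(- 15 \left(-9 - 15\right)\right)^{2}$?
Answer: $129600$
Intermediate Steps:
$\left(- 15 \left(-9 - 15\right)\right)^{2} = \left(\left(-15\right) \left(-24\right)\right)^{2} = 360^{2} = 129600$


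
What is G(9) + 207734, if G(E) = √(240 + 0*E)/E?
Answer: 207734 + 4*√15/9 ≈ 2.0774e+5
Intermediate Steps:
G(E) = 4*√15/E (G(E) = √(240 + 0)/E = √240/E = (4*√15)/E = 4*√15/E)
G(9) + 207734 = 4*√15/9 + 207734 = 207734 + 4*√15/9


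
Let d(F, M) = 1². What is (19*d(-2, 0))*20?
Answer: 380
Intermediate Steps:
d(F, M) = 1
(19*d(-2, 0))*20 = (19*1)*20 = 19*20 = 380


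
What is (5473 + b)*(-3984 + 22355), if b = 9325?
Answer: 271854058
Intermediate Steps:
(5473 + b)*(-3984 + 22355) = (5473 + 9325)*(-3984 + 22355) = 14798*18371 = 271854058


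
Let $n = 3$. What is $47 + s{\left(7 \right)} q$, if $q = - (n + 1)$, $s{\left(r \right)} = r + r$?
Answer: $-9$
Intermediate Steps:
$s{\left(r \right)} = 2 r$
$q = -4$ ($q = - (3 + 1) = \left(-1\right) 4 = -4$)
$47 + s{\left(7 \right)} q = 47 + 2 \cdot 7 \left(-4\right) = 47 + 14 \left(-4\right) = 47 - 56 = -9$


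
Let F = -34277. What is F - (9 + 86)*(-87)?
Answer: -26012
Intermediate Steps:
F - (9 + 86)*(-87) = -34277 - (9 + 86)*(-87) = -34277 - 95*(-87) = -34277 - 1*(-8265) = -34277 + 8265 = -26012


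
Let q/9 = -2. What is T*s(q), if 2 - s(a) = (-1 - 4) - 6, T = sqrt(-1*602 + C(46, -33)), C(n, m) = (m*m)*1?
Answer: 13*sqrt(487) ≈ 286.88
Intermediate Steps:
C(n, m) = m**2 (C(n, m) = m**2*1 = m**2)
q = -18 (q = 9*(-2) = -18)
T = sqrt(487) (T = sqrt(-1*602 + (-33)**2) = sqrt(-602 + 1089) = sqrt(487) ≈ 22.068)
s(a) = 13 (s(a) = 2 - ((-1 - 4) - 6) = 2 - (-5 - 6) = 2 - 1*(-11) = 2 + 11 = 13)
T*s(q) = sqrt(487)*13 = 13*sqrt(487)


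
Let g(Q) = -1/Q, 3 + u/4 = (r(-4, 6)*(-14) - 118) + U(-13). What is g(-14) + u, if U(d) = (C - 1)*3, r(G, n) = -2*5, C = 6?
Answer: 1905/14 ≈ 136.07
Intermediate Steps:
r(G, n) = -10
U(d) = 15 (U(d) = (6 - 1)*3 = 5*3 = 15)
u = 136 (u = -12 + 4*((-10*(-14) - 118) + 15) = -12 + 4*((140 - 118) + 15) = -12 + 4*(22 + 15) = -12 + 4*37 = -12 + 148 = 136)
g(-14) + u = -1/(-14) + 136 = -1*(-1/14) + 136 = 1/14 + 136 = 1905/14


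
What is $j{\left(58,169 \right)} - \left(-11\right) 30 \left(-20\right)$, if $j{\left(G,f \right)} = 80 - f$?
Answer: $-6689$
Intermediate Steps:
$j{\left(58,169 \right)} - \left(-11\right) 30 \left(-20\right) = \left(80 - 169\right) - \left(-11\right) 30 \left(-20\right) = \left(80 - 169\right) - \left(-330\right) \left(-20\right) = -89 - 6600 = -6689$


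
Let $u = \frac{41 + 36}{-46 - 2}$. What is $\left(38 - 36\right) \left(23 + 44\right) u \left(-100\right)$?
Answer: $\frac{128975}{6} \approx 21496.0$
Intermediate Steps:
$u = - \frac{77}{48}$ ($u = \frac{77}{-48} = 77 \left(- \frac{1}{48}\right) = - \frac{77}{48} \approx -1.6042$)
$\left(38 - 36\right) \left(23 + 44\right) u \left(-100\right) = \left(38 - 36\right) \left(23 + 44\right) \left(- \frac{77}{48}\right) \left(-100\right) = 2 \cdot 67 \left(- \frac{77}{48}\right) \left(-100\right) = 134 \left(- \frac{77}{48}\right) \left(-100\right) = \left(- \frac{5159}{24}\right) \left(-100\right) = \frac{128975}{6}$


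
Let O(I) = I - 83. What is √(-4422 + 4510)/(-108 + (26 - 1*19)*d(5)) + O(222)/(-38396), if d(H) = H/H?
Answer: -139/38396 - 2*√22/101 ≈ -0.096500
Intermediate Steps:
d(H) = 1
O(I) = -83 + I
√(-4422 + 4510)/(-108 + (26 - 1*19)*d(5)) + O(222)/(-38396) = √(-4422 + 4510)/(-108 + (26 - 1*19)*1) + (-83 + 222)/(-38396) = √88/(-108 + (26 - 19)*1) + 139*(-1/38396) = (2*√22)/(-108 + 7*1) - 139/38396 = (2*√22)/(-108 + 7) - 139/38396 = (2*√22)/(-101) - 139/38396 = (2*√22)*(-1/101) - 139/38396 = -2*√22/101 - 139/38396 = -139/38396 - 2*√22/101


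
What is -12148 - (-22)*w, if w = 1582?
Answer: 22656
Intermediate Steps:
-12148 - (-22)*w = -12148 - (-22)*1582 = -12148 - 1*(-34804) = -12148 + 34804 = 22656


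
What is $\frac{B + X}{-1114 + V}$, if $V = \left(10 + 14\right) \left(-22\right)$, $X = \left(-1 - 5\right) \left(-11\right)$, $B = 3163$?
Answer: $- \frac{3229}{1642} \approx -1.9665$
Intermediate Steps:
$X = 66$ ($X = \left(-6\right) \left(-11\right) = 66$)
$V = -528$ ($V = 24 \left(-22\right) = -528$)
$\frac{B + X}{-1114 + V} = \frac{3163 + 66}{-1114 - 528} = \frac{3229}{-1642} = 3229 \left(- \frac{1}{1642}\right) = - \frac{3229}{1642}$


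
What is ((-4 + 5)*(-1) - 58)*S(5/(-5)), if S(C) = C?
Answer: 59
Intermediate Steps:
((-4 + 5)*(-1) - 58)*S(5/(-5)) = ((-4 + 5)*(-1) - 58)*(5/(-5)) = (1*(-1) - 58)*(5*(-⅕)) = (-1 - 58)*(-1) = -59*(-1) = 59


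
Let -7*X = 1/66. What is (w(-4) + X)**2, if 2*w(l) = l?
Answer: 855625/213444 ≈ 4.0087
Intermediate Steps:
X = -1/462 (X = -1/7/66 = -1/7*1/66 = -1/462 ≈ -0.0021645)
w(l) = l/2
(w(-4) + X)**2 = ((1/2)*(-4) - 1/462)**2 = (-2 - 1/462)**2 = (-925/462)**2 = 855625/213444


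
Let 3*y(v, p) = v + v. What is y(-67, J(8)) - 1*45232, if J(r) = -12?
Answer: -135830/3 ≈ -45277.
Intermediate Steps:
y(v, p) = 2*v/3 (y(v, p) = (v + v)/3 = (2*v)/3 = 2*v/3)
y(-67, J(8)) - 1*45232 = (⅔)*(-67) - 1*45232 = -134/3 - 45232 = -135830/3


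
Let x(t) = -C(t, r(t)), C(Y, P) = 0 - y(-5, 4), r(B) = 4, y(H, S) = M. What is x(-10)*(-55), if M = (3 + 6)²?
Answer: -4455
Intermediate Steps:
M = 81 (M = 9² = 81)
y(H, S) = 81
C(Y, P) = -81 (C(Y, P) = 0 - 1*81 = 0 - 81 = -81)
x(t) = 81 (x(t) = -1*(-81) = 81)
x(-10)*(-55) = 81*(-55) = -4455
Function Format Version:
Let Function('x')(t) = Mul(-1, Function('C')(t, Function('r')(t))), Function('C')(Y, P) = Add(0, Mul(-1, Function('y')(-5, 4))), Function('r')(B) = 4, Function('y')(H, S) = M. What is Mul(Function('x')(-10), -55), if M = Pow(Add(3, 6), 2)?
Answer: -4455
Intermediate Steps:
M = 81 (M = Pow(9, 2) = 81)
Function('y')(H, S) = 81
Function('C')(Y, P) = -81 (Function('C')(Y, P) = Add(0, Mul(-1, 81)) = Add(0, -81) = -81)
Function('x')(t) = 81 (Function('x')(t) = Mul(-1, -81) = 81)
Mul(Function('x')(-10), -55) = Mul(81, -55) = -4455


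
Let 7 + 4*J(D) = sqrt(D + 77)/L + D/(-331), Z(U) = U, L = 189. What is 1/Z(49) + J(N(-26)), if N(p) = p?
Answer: -110935/64876 + sqrt(51)/756 ≈ -1.7005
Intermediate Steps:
J(D) = -7/4 - D/1324 + sqrt(77 + D)/756 (J(D) = -7/4 + (sqrt(D + 77)/189 + D/(-331))/4 = -7/4 + (sqrt(77 + D)*(1/189) + D*(-1/331))/4 = -7/4 + (sqrt(77 + D)/189 - D/331)/4 = -7/4 + (-D/331 + sqrt(77 + D)/189)/4 = -7/4 + (-D/1324 + sqrt(77 + D)/756) = -7/4 - D/1324 + sqrt(77 + D)/756)
1/Z(49) + J(N(-26)) = 1/49 + (-7/4 - 1/1324*(-26) + sqrt(77 - 26)/756) = 1/49 + (-7/4 + 13/662 + sqrt(51)/756) = 1/49 + (-2291/1324 + sqrt(51)/756) = -110935/64876 + sqrt(51)/756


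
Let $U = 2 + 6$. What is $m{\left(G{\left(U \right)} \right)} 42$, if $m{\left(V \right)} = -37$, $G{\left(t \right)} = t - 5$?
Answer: $-1554$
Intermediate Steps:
$U = 8$
$G{\left(t \right)} = -5 + t$
$m{\left(G{\left(U \right)} \right)} 42 = \left(-37\right) 42 = -1554$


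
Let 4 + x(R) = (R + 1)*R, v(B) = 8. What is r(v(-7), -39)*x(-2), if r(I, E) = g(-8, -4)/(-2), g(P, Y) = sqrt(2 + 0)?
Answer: sqrt(2) ≈ 1.4142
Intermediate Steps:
x(R) = -4 + R*(1 + R) (x(R) = -4 + (R + 1)*R = -4 + (1 + R)*R = -4 + R*(1 + R))
g(P, Y) = sqrt(2)
r(I, E) = -sqrt(2)/2 (r(I, E) = sqrt(2)/(-2) = sqrt(2)*(-1/2) = -sqrt(2)/2)
r(v(-7), -39)*x(-2) = (-sqrt(2)/2)*(-4 - 2 + (-2)**2) = (-sqrt(2)/2)*(-4 - 2 + 4) = -sqrt(2)/2*(-2) = sqrt(2)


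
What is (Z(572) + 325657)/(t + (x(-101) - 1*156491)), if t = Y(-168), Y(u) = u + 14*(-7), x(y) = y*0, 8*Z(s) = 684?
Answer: -651485/313514 ≈ -2.0780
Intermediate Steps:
Z(s) = 171/2 (Z(s) = (1/8)*684 = 171/2)
x(y) = 0
Y(u) = -98 + u (Y(u) = u - 98 = -98 + u)
t = -266 (t = -98 - 168 = -266)
(Z(572) + 325657)/(t + (x(-101) - 1*156491)) = (171/2 + 325657)/(-266 + (0 - 1*156491)) = 651485/(2*(-266 + (0 - 156491))) = 651485/(2*(-266 - 156491)) = (651485/2)/(-156757) = (651485/2)*(-1/156757) = -651485/313514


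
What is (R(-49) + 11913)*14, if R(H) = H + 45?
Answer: 166726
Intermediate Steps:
R(H) = 45 + H
(R(-49) + 11913)*14 = ((45 - 49) + 11913)*14 = (-4 + 11913)*14 = 11909*14 = 166726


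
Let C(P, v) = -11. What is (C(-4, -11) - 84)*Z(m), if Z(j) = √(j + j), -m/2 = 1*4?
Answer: -380*I ≈ -380.0*I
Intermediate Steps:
m = -8 (m = -2*4 = -8)
Z(j) = √2*√j (Z(j) = √(2*j) = √2*√j)
(C(-4, -11) - 84)*Z(m) = (-11 - 84)*(√2*√(-8)) = -95*√2*2*I*√2 = -380*I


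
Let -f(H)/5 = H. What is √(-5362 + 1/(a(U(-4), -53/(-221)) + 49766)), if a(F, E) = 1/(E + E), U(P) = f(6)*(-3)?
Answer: 2*I*√37306147734474654/5275417 ≈ 73.226*I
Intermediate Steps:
f(H) = -5*H
U(P) = 90 (U(P) = -5*6*(-3) = -30*(-3) = 90)
a(F, E) = 1/(2*E)
√(-5362 + 1/(a(U(-4), -53/(-221)) + 49766)) = √(-5362 + 1/(1/(2*((-53/(-221)))) + 49766)) = √(-5362 + 1/(1/(2*((-53*(-1/221)))) + 49766)) = √(-5362 + 1/(1/(2*(53/221)) + 49766)) = √(-5362 + 1/((½)*(221/53) + 49766)) = √(-5362 + 1/(221/106 + 49766)) = √(-5362 + 1/(5275417/106)) = √(-5362 + 106/5275417) = √(-28286785848/5275417) = 2*I*√37306147734474654/5275417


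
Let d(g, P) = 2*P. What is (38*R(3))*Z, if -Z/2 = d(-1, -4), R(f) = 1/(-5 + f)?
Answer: -304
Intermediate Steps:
Z = 16 (Z = -4*(-4) = -2*(-8) = 16)
(38*R(3))*Z = (38/(-5 + 3))*16 = (38/(-2))*16 = (38*(-1/2))*16 = -19*16 = -304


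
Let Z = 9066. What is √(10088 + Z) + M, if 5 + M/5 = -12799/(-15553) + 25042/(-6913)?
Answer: -4192940920/107517889 + √19154 ≈ 99.400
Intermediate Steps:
M = -4192940920/107517889 (M = -25 + 5*(-12799/(-15553) + 25042/(-6913)) = -25 + 5*(-12799*(-1/15553) + 25042*(-1/6913)) = -25 + 5*(12799/15553 - 25042/6913) = -25 + 5*(-300998739/107517889) = -25 - 1504993695/107517889 = -4192940920/107517889 ≈ -38.998)
√(10088 + Z) + M = √(10088 + 9066) - 4192940920/107517889 = √19154 - 4192940920/107517889 = -4192940920/107517889 + √19154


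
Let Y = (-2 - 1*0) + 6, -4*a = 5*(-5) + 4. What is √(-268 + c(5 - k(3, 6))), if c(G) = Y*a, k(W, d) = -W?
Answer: I*√247 ≈ 15.716*I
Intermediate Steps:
a = 21/4 (a = -(5*(-5) + 4)/4 = -(-25 + 4)/4 = -¼*(-21) = 21/4 ≈ 5.2500)
Y = 4 (Y = (-2 + 0) + 6 = -2 + 6 = 4)
c(G) = 21 (c(G) = 4*(21/4) = 21)
√(-268 + c(5 - k(3, 6))) = √(-268 + 21) = √(-247) = I*√247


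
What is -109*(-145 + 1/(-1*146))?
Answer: 2307639/146 ≈ 15806.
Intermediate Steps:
-109*(-145 + 1/(-1*146)) = -109*(-145 + 1/(-146)) = -109*(-145 - 1/146) = -109*(-21171/146) = 2307639/146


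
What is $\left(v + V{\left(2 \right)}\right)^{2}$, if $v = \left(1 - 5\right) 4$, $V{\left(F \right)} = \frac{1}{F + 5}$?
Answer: $\frac{12321}{49} \approx 251.45$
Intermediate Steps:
$V{\left(F \right)} = \frac{1}{5 + F}$
$v = -16$ ($v = \left(1 - 5\right) 4 = \left(-4\right) 4 = -16$)
$\left(v + V{\left(2 \right)}\right)^{2} = \left(-16 + \frac{1}{5 + 2}\right)^{2} = \left(-16 + \frac{1}{7}\right)^{2} = \left(- \frac{111}{7}\right)^{2} = \frac{12321}{49}$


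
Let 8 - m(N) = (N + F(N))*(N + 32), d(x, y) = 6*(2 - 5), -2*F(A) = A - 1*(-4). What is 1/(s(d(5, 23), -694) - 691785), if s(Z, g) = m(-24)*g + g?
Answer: -1/775759 ≈ -1.2891e-6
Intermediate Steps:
F(A) = -2 - A/2 (F(A) = -(A - 1*(-4))/2 = -(A + 4)/2 = -(4 + A)/2 = -2 - A/2)
d(x, y) = -18 (d(x, y) = 6*(-3) = -18)
m(N) = 8 - (-2 + N/2)*(32 + N) (m(N) = 8 - (N + (-2 - N/2))*(N + 32) = 8 - (-2 + N/2)*(32 + N))
s(Z, g) = 121*g (s(Z, g) = (72 - 14*(-24) - ½*(-24)²)*g + g = (72 + 336 - ½*576)*g + g = (72 + 336 - 288)*g + g = 120*g + g = 121*g)
1/(s(d(5, 23), -694) - 691785) = 1/(121*(-694) - 691785) = 1/(-83974 - 691785) = 1/(-775759) = -1/775759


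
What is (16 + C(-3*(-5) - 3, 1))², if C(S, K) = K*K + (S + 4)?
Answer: 1089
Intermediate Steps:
C(S, K) = 4 + S + K² (C(S, K) = K² + (4 + S) = 4 + S + K²)
(16 + C(-3*(-5) - 3, 1))² = (16 + (4 + (-3*(-5) - 3) + 1²))² = (16 + (4 + (15 - 3) + 1))² = (16 + (4 + 12 + 1))² = (16 + 17)² = 33² = 1089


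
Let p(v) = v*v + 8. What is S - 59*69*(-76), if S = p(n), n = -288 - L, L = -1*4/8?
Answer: 1568241/4 ≈ 3.9206e+5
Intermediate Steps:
L = -½ (L = -4*⅛ = -½ ≈ -0.50000)
n = -575/2 (n = -288 - 1*(-½) = -288 + ½ = -575/2 ≈ -287.50)
p(v) = 8 + v² (p(v) = v² + 8 = 8 + v²)
S = 330657/4 (S = 8 + (-575/2)² = 8 + 330625/4 = 330657/4 ≈ 82664.)
S - 59*69*(-76) = 330657/4 - 59*69*(-76) = 330657/4 - 4071*(-76) = 330657/4 - 1*(-309396) = 330657/4 + 309396 = 1568241/4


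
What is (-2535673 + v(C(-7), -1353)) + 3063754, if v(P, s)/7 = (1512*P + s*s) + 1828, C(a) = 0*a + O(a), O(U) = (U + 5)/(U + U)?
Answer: 13356652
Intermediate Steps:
O(U) = (5 + U)/(2*U) (O(U) = (5 + U)/((2*U)) = (5 + U)*(1/(2*U)) = (5 + U)/(2*U))
C(a) = (5 + a)/(2*a) (C(a) = 0*a + (5 + a)/(2*a) = 0 + (5 + a)/(2*a) = (5 + a)/(2*a))
v(P, s) = 12796 + 7*s² + 10584*P (v(P, s) = 7*((1512*P + s*s) + 1828) = 7*((1512*P + s²) + 1828) = 7*((s² + 1512*P) + 1828) = 7*(1828 + s² + 1512*P) = 12796 + 7*s² + 10584*P)
(-2535673 + v(C(-7), -1353)) + 3063754 = (-2535673 + (12796 + 7*(-1353)² + 10584*((½)*(5 - 7)/(-7)))) + 3063754 = (-2535673 + (12796 + 7*1830609 + 10584*((½)*(-⅐)*(-2)))) + 3063754 = (-2535673 + (12796 + 12814263 + 10584*(⅐))) + 3063754 = (-2535673 + (12796 + 12814263 + 1512)) + 3063754 = (-2535673 + 12828571) + 3063754 = 10292898 + 3063754 = 13356652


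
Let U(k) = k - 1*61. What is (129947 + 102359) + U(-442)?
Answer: 231803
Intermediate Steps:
U(k) = -61 + k (U(k) = k - 61 = -61 + k)
(129947 + 102359) + U(-442) = (129947 + 102359) + (-61 - 442) = 232306 - 503 = 231803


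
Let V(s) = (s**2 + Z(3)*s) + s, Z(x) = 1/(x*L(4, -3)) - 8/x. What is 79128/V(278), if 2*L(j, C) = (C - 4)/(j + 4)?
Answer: 92316/89377 ≈ 1.0329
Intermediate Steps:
L(j, C) = (-4 + C)/(2*(4 + j)) (L(j, C) = ((C - 4)/(j + 4))/2 = ((-4 + C)/(4 + j))/2 = (-4 + C)/(2*(4 + j)))
Z(x) = -72/(7*x) (Z(x) = 1/(x*(((-4 - 3)/(2*(4 + 4))))) - 8/x = 1/(x*(((1/2)*(-7)/8))) - 8/x = 1/(x*(((1/2)*(1/8)*(-7)))) - 8/x = 1/(x*(-7/16)) - 8/x = -16/7/x - 8/x = -16/(7*x) - 8/x = -72/(7*x))
V(s) = s**2 - 17*s/7 (V(s) = (s**2 + (-72/7/3)*s) + s = (s**2 + (-72/7*1/3)*s) + s = (s**2 - 24*s/7) + s = s**2 - 17*s/7)
79128/V(278) = 79128/(((1/7)*278*(-17 + 7*278))) = 79128/(((1/7)*278*(-17 + 1946))) = 79128/(((1/7)*278*1929)) = 79128/(536262/7) = 79128*(7/536262) = 92316/89377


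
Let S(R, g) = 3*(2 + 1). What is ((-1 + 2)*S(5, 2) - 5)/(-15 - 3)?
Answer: -2/9 ≈ -0.22222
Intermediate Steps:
S(R, g) = 9 (S(R, g) = 3*3 = 9)
((-1 + 2)*S(5, 2) - 5)/(-15 - 3) = ((-1 + 2)*9 - 5)/(-15 - 3) = (1*9 - 5)/(-18) = (9 - 5)*(-1/18) = 4*(-1/18) = -2/9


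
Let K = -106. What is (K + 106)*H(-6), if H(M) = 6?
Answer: 0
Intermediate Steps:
(K + 106)*H(-6) = (-106 + 106)*6 = 0*6 = 0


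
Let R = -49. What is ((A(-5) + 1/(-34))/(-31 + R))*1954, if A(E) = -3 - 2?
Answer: 167067/1360 ≈ 122.84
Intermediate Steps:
A(E) = -5
((A(-5) + 1/(-34))/(-31 + R))*1954 = ((-5 + 1/(-34))/(-31 - 49))*1954 = ((-5 - 1/34)/(-80))*1954 = -171/34*(-1/80)*1954 = (171/2720)*1954 = 167067/1360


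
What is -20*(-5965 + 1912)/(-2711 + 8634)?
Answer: 81060/5923 ≈ 13.686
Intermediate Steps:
-20*(-5965 + 1912)/(-2711 + 8634) = -(-81060)/5923 = -20*(-4053/5923) = 81060/5923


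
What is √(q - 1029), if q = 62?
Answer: I*√967 ≈ 31.097*I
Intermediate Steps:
√(q - 1029) = √(62 - 1029) = √(-967) = I*√967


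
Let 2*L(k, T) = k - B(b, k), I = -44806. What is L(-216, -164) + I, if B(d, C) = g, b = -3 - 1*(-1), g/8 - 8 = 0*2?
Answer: -44946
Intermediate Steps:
g = 64 (g = 64 + 8*(0*2) = 64 + 8*0 = 64 + 0 = 64)
b = -2 (b = -3 + 1 = -2)
B(d, C) = 64
L(k, T) = -32 + k/2 (L(k, T) = (k - 1*64)/2 = (k - 64)/2 = (-64 + k)/2 = -32 + k/2)
L(-216, -164) + I = (-32 + (1/2)*(-216)) - 44806 = (-32 - 108) - 44806 = -140 - 44806 = -44946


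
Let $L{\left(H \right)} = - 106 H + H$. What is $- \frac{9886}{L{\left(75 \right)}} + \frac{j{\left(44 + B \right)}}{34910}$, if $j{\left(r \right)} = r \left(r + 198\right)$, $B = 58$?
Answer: $\frac{58609526}{27491625} \approx 2.1319$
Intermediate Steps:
$L{\left(H \right)} = - 105 H$
$j{\left(r \right)} = r \left(198 + r\right)$
$- \frac{9886}{L{\left(75 \right)}} + \frac{j{\left(44 + B \right)}}{34910} = - \frac{9886}{\left(-105\right) 75} + \frac{\left(44 + 58\right) \left(198 + \left(44 + 58\right)\right)}{34910} = - \frac{9886}{-7875} + 102 \left(198 + 102\right) \frac{1}{34910} = \left(-9886\right) \left(- \frac{1}{7875}\right) + 102 \cdot 300 \cdot \frac{1}{34910} = \frac{9886}{7875} + 30600 \cdot \frac{1}{34910} = \frac{9886}{7875} + \frac{3060}{3491} = \frac{58609526}{27491625}$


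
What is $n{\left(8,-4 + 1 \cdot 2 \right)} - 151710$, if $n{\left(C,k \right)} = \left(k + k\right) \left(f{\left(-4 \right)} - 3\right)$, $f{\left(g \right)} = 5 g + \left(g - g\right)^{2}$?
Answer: $-151618$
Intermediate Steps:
$f{\left(g \right)} = 5 g$ ($f{\left(g \right)} = 5 g + 0^{2} = 5 g + 0 = 5 g$)
$n{\left(C,k \right)} = - 46 k$ ($n{\left(C,k \right)} = \left(k + k\right) \left(5 \left(-4\right) - 3\right) = 2 k \left(-20 - 3\right) = 2 k \left(-23\right) = - 46 k$)
$n{\left(8,-4 + 1 \cdot 2 \right)} - 151710 = - 46 \left(-4 + 1 \cdot 2\right) - 151710 = - 46 \left(-4 + 2\right) - 151710 = \left(-46\right) \left(-2\right) - 151710 = 92 - 151710 = -151618$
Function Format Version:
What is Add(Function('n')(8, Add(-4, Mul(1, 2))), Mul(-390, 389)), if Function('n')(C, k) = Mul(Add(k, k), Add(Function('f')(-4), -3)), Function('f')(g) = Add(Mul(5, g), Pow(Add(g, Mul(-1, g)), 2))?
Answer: -151618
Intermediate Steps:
Function('f')(g) = Mul(5, g) (Function('f')(g) = Add(Mul(5, g), Pow(0, 2)) = Add(Mul(5, g), 0) = Mul(5, g))
Function('n')(C, k) = Mul(-46, k) (Function('n')(C, k) = Mul(Add(k, k), Add(Mul(5, -4), -3)) = Mul(Mul(2, k), Add(-20, -3)) = Mul(Mul(2, k), -23) = Mul(-46, k))
Add(Function('n')(8, Add(-4, Mul(1, 2))), Mul(-390, 389)) = Add(Mul(-46, Add(-4, Mul(1, 2))), Mul(-390, 389)) = Add(Mul(-46, Add(-4, 2)), -151710) = Add(Mul(-46, -2), -151710) = Add(92, -151710) = -151618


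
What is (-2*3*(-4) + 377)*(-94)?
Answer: -37694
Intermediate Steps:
(-2*3*(-4) + 377)*(-94) = (-6*(-4) + 377)*(-94) = (24 + 377)*(-94) = 401*(-94) = -37694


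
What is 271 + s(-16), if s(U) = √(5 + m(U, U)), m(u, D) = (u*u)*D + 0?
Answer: 271 + I*√4091 ≈ 271.0 + 63.961*I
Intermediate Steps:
m(u, D) = D*u² (m(u, D) = u²*D + 0 = D*u² + 0 = D*u²)
s(U) = √(5 + U³) (s(U) = √(5 + U*U²) = √(5 + U³))
271 + s(-16) = 271 + √(5 + (-16)³) = 271 + √(5 - 4096) = 271 + √(-4091) = 271 + I*√4091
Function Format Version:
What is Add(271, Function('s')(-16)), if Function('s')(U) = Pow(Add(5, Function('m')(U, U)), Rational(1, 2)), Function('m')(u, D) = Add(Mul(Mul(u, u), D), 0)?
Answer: Add(271, Mul(I, Pow(4091, Rational(1, 2)))) ≈ Add(271.00, Mul(63.961, I))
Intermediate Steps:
Function('m')(u, D) = Mul(D, Pow(u, 2)) (Function('m')(u, D) = Add(Mul(Pow(u, 2), D), 0) = Add(Mul(D, Pow(u, 2)), 0) = Mul(D, Pow(u, 2)))
Function('s')(U) = Pow(Add(5, Pow(U, 3)), Rational(1, 2)) (Function('s')(U) = Pow(Add(5, Mul(U, Pow(U, 2))), Rational(1, 2)) = Pow(Add(5, Pow(U, 3)), Rational(1, 2)))
Add(271, Function('s')(-16)) = Add(271, Pow(Add(5, Pow(-16, 3)), Rational(1, 2))) = Add(271, Pow(Add(5, -4096), Rational(1, 2))) = Add(271, Pow(-4091, Rational(1, 2))) = Add(271, Mul(I, Pow(4091, Rational(1, 2))))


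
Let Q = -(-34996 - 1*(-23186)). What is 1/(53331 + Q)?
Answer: 1/65141 ≈ 1.5351e-5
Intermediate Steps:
Q = 11810 (Q = -(-34996 + 23186) = -1*(-11810) = 11810)
1/(53331 + Q) = 1/(53331 + 11810) = 1/65141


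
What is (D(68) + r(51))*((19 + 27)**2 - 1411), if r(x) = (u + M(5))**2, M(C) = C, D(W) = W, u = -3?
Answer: 50760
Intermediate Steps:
r(x) = 4 (r(x) = (-3 + 5)**2 = 2**2 = 4)
(D(68) + r(51))*((19 + 27)**2 - 1411) = (68 + 4)*((19 + 27)**2 - 1411) = 72*(46**2 - 1411) = 72*(2116 - 1411) = 72*705 = 50760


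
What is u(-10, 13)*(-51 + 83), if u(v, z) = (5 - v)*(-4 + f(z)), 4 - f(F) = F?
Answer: -6240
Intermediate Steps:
f(F) = 4 - F
u(v, z) = -z*(5 - v) (u(v, z) = (5 - v)*(-4 + (4 - z)) = (5 - v)*(-z) = -z*(5 - v))
u(-10, 13)*(-51 + 83) = (13*(-5 - 10))*(-51 + 83) = (13*(-15))*32 = -195*32 = -6240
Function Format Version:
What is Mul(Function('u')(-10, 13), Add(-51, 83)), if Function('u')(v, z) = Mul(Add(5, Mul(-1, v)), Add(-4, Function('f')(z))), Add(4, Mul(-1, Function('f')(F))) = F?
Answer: -6240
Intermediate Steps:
Function('f')(F) = Add(4, Mul(-1, F))
Function('u')(v, z) = Mul(-1, z, Add(5, Mul(-1, v))) (Function('u')(v, z) = Mul(Add(5, Mul(-1, v)), Add(-4, Add(4, Mul(-1, z)))) = Mul(Add(5, Mul(-1, v)), Mul(-1, z)) = Mul(-1, z, Add(5, Mul(-1, v))))
Mul(Function('u')(-10, 13), Add(-51, 83)) = Mul(Mul(13, Add(-5, -10)), Add(-51, 83)) = Mul(Mul(13, -15), 32) = Mul(-195, 32) = -6240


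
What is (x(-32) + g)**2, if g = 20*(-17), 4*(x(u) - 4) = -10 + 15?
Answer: 1792921/16 ≈ 1.1206e+5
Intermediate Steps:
x(u) = 21/4 (x(u) = 4 + (-10 + 15)/4 = 4 + (1/4)*5 = 4 + 5/4 = 21/4)
g = -340
(x(-32) + g)**2 = (21/4 - 340)**2 = (-1339/4)**2 = 1792921/16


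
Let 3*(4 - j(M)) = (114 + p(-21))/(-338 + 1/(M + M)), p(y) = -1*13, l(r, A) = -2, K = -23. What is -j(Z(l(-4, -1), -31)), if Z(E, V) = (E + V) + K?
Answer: -465596/113571 ≈ -4.0996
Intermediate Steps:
p(y) = -13
Z(E, V) = -23 + E + V (Z(E, V) = (E + V) - 23 = -23 + E + V)
j(M) = 4 - 101/(3*(-338 + 1/(2*M))) (j(M) = 4 - (114 - 13)/(3*(-338 + 1/(M + M))) = 4 - 101/(3*(-338 + 1/(2*M))))
-j(Z(l(-4, -1), -31)) = -2*(-6 + 4157*(-23 - 2 - 31))/(3*(-1 + 676*(-23 - 2 - 31))) = -2*(-6 + 4157*(-56))/(3*(-1 + 676*(-56))) = -2*(-6 - 232792)/(3*(-1 - 37856)) = -2*(-232798)/(3*(-37857)) = -2*(-1)*(-232798)/(3*37857) = -1*465596/113571 = -465596/113571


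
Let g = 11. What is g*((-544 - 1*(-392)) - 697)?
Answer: -9339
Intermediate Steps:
g*((-544 - 1*(-392)) - 697) = 11*((-544 - 1*(-392)) - 697) = 11*((-544 + 392) - 697) = 11*(-152 - 697) = 11*(-849) = -9339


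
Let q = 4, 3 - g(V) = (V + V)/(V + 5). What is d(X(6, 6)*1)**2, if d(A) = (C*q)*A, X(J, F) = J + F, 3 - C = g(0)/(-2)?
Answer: 46656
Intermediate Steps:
g(V) = 3 - 2*V/(5 + V) (g(V) = 3 - (V + V)/(V + 5) = 3 - 2*V/(5 + V))
C = 9/2 (C = 3 - (15 + 0)/(5 + 0)/(-2) = 3 - 15/5*(-1)/2 = 3 - (1/5)*15*(-1)/2 = 3 - 3*(-1)/2 = 3 - 1*(-3/2) = 3 + 3/2 = 9/2 ≈ 4.5000)
X(J, F) = F + J
d(A) = 18*A (d(A) = ((9/2)*4)*A = 18*A)
d(X(6, 6)*1)**2 = (18*((6 + 6)*1))**2 = (18*(12*1))**2 = (18*12)**2 = 216**2 = 46656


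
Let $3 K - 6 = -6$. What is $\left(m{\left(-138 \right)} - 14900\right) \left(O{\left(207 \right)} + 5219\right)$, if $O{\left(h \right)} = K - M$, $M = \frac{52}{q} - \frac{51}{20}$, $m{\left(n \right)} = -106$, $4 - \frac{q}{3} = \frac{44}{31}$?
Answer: $-78253789$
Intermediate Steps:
$q = \frac{240}{31}$ ($q = 12 - 3 \cdot \frac{44}{31} = 12 - 3 \cdot 44 \cdot \frac{1}{31} = 12 - \frac{132}{31} = \frac{240}{31} \approx 7.7419$)
$M = \frac{25}{6}$ ($M = \frac{52}{\frac{240}{31}} - \frac{51}{20} = 52 \cdot \frac{31}{240} - \frac{51}{20} = \frac{403}{60} - \frac{51}{20} = \frac{25}{6} \approx 4.1667$)
$K = 0$ ($K = 2 + \frac{1}{3} \left(-6\right) = 2 - 2 = 0$)
$O{\left(h \right)} = - \frac{25}{6}$ ($O{\left(h \right)} = 0 - \frac{25}{6} = - \frac{25}{6}$)
$\left(m{\left(-138 \right)} - 14900\right) \left(O{\left(207 \right)} + 5219\right) = \left(-106 - 14900\right) \left(- \frac{25}{6} + 5219\right) = \left(-15006\right) \frac{31289}{6} = -78253789$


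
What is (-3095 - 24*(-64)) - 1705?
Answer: -3264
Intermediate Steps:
(-3095 - 24*(-64)) - 1705 = (-3095 + 1536) - 1705 = -1559 - 1705 = -3264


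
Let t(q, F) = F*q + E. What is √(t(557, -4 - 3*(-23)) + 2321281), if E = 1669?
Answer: √2359155 ≈ 1536.0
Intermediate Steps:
t(q, F) = 1669 + F*q (t(q, F) = F*q + 1669 = 1669 + F*q)
√(t(557, -4 - 3*(-23)) + 2321281) = √((1669 + (-4 - 3*(-23))*557) + 2321281) = √((1669 + (-4 + 69)*557) + 2321281) = √((1669 + 65*557) + 2321281) = √((1669 + 36205) + 2321281) = √(37874 + 2321281) = √2359155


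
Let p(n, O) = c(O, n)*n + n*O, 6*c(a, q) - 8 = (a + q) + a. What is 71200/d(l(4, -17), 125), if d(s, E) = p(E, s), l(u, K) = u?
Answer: 5696/275 ≈ 20.713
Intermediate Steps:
c(a, q) = 4/3 + a/3 + q/6 (c(a, q) = 4/3 + ((a + q) + a)/6 = 4/3 + (q + 2*a)/6 = 4/3 + (a/3 + q/6) = 4/3 + a/3 + q/6)
p(n, O) = O*n + n*(4/3 + O/3 + n/6) (p(n, O) = (4/3 + O/3 + n/6)*n + n*O = n*(4/3 + O/3 + n/6) + O*n = O*n + n*(4/3 + O/3 + n/6))
d(s, E) = E*(8 + E + 8*s)/6
71200/d(l(4, -17), 125) = 71200/(((⅙)*125*(8 + 125 + 8*4))) = 71200/(((⅙)*125*(8 + 125 + 32))) = 71200/(((⅙)*125*165)) = 71200/(6875/2) = 71200*(2/6875) = 5696/275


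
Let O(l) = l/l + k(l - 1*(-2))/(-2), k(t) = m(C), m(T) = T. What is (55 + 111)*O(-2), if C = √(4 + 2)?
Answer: 166 - 83*√6 ≈ -37.308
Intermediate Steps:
C = √6 ≈ 2.4495
k(t) = √6
O(l) = 1 - √6/2 (O(l) = l/l + √6/(-2) = 1 + √6*(-½) = 1 - √6/2)
(55 + 111)*O(-2) = (55 + 111)*(1 - √6/2) = 166*(1 - √6/2) = 166 - 83*√6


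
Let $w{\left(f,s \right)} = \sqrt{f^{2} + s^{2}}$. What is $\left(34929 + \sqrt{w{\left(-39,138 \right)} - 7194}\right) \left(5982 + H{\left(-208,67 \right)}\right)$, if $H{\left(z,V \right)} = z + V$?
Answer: $204020289 + 5841 \sqrt{-7194 + 3 \sqrt{2285}} \approx 2.0402 \cdot 10^{8} + 4.9046 \cdot 10^{5} i$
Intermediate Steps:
$H{\left(z,V \right)} = V + z$
$\left(34929 + \sqrt{w{\left(-39,138 \right)} - 7194}\right) \left(5982 + H{\left(-208,67 \right)}\right) = \left(34929 + \sqrt{\sqrt{\left(-39\right)^{2} + 138^{2}} - 7194}\right) \left(5982 + \left(67 - 208\right)\right) = \left(34929 + \sqrt{\sqrt{1521 + 19044} + \left(-10903 + 3709\right)}\right) \left(5982 - 141\right) = \left(34929 + \sqrt{\sqrt{20565} - 7194}\right) 5841 = \left(34929 + \sqrt{3 \sqrt{2285} - 7194}\right) 5841 = \left(34929 + \sqrt{-7194 + 3 \sqrt{2285}}\right) 5841 = 204020289 + 5841 \sqrt{-7194 + 3 \sqrt{2285}}$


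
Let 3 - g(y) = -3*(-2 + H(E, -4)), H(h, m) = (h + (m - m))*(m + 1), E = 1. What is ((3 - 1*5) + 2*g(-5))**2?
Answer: 676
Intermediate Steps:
H(h, m) = h*(1 + m) (H(h, m) = (h + 0)*(1 + m) = h*(1 + m))
g(y) = -12 (g(y) = 3 - (-3)*(-2 + 1*(1 - 4)) = 3 - (-3)*(-2 + 1*(-3)) = 3 - (-3)*(-2 - 3) = 3 - (-3)*(-5) = 3 - 1*15 = 3 - 15 = -12)
((3 - 1*5) + 2*g(-5))**2 = ((3 - 1*5) + 2*(-12))**2 = ((3 - 5) - 24)**2 = (-2 - 24)**2 = (-26)**2 = 676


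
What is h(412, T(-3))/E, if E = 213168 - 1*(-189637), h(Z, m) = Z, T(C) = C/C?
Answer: 412/402805 ≈ 0.0010228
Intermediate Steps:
T(C) = 1
E = 402805 (E = 213168 + 189637 = 402805)
h(412, T(-3))/E = 412/402805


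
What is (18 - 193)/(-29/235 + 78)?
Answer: -41125/18301 ≈ -2.2471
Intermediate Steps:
(18 - 193)/(-29/235 + 78) = -175/(-29*1/235 + 78) = -175/(-29/235 + 78) = -175/18301/235 = -175*235/18301 = -41125/18301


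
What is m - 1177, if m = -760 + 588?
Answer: -1349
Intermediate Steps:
m = -172
m - 1177 = -172 - 1177 = -1349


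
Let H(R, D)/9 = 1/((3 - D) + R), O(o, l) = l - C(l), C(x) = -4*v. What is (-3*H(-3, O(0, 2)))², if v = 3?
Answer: 729/196 ≈ 3.7194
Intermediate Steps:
C(x) = -12 (C(x) = -4*3 = -12)
O(o, l) = 12 + l (O(o, l) = l - 1*(-12) = l + 12 = 12 + l)
H(R, D) = 9/(3 + R - D) (H(R, D) = 9/((3 - D) + R) = 9/(3 + R - D))
(-3*H(-3, O(0, 2)))² = (-27/(3 - 3 - (12 + 2)))² = (-27/(3 - 3 - 1*14))² = (-27/(3 - 3 - 14))² = (-27/(-14))² = (-27*(-1)/14)² = (-3*(-9/14))² = (27/14)² = 729/196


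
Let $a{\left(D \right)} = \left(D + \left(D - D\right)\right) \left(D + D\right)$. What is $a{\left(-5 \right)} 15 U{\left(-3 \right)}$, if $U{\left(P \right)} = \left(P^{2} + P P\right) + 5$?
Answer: $17250$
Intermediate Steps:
$U{\left(P \right)} = 5 + 2 P^{2}$ ($U{\left(P \right)} = \left(P^{2} + P^{2}\right) + 5 = 2 P^{2} + 5 = 5 + 2 P^{2}$)
$a{\left(D \right)} = 2 D^{2}$ ($a{\left(D \right)} = \left(D + 0\right) 2 D = D 2 D = 2 D^{2}$)
$a{\left(-5 \right)} 15 U{\left(-3 \right)} = 2 \left(-5\right)^{2} \cdot 15 \left(5 + 2 \left(-3\right)^{2}\right) = 2 \cdot 25 \cdot 15 \left(5 + 2 \cdot 9\right) = 50 \cdot 15 \left(5 + 18\right) = 750 \cdot 23 = 17250$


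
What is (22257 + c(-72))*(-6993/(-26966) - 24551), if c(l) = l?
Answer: -14687252531505/26966 ≈ -5.4466e+8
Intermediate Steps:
(22257 + c(-72))*(-6993/(-26966) - 24551) = (22257 - 72)*(-6993/(-26966) - 24551) = 22185*(-6993*(-1/26966) - 24551) = 22185*(6993/26966 - 24551) = 22185*(-662035273/26966) = -14687252531505/26966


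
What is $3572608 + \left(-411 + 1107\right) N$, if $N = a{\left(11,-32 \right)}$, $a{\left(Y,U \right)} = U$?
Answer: $3550336$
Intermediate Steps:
$N = -32$
$3572608 + \left(-411 + 1107\right) N = 3572608 + \left(-411 + 1107\right) \left(-32\right) = 3572608 + 696 \left(-32\right) = 3572608 - 22272 = 3550336$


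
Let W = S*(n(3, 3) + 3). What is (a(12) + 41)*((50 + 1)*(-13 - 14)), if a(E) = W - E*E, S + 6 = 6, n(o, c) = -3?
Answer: 141831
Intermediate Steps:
S = 0 (S = -6 + 6 = 0)
W = 0 (W = 0*(-3 + 3) = 0*0 = 0)
a(E) = -E**2 (a(E) = 0 - E*E = 0 - E**2 = -E**2)
(a(12) + 41)*((50 + 1)*(-13 - 14)) = (-1*12**2 + 41)*((50 + 1)*(-13 - 14)) = (-1*144 + 41)*(51*(-27)) = (-144 + 41)*(-1377) = -103*(-1377) = 141831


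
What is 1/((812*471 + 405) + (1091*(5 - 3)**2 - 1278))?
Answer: 1/385943 ≈ 2.5911e-6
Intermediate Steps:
1/((812*471 + 405) + (1091*(5 - 3)**2 - 1278)) = 1/((382452 + 405) + (1091*2**2 - 1278)) = 1/(382857 + (1091*4 - 1278)) = 1/(382857 + (4364 - 1278)) = 1/(382857 + 3086) = 1/385943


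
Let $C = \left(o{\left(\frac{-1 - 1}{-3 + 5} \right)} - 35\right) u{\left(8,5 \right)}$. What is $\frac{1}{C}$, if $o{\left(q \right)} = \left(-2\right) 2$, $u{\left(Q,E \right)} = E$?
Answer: $- \frac{1}{195} \approx -0.0051282$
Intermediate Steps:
$o{\left(q \right)} = -4$
$C = -195$ ($C = \left(-4 - 35\right) 5 = \left(-39\right) 5 = -195$)
$\frac{1}{C} = \frac{1}{-195} = - \frac{1}{195}$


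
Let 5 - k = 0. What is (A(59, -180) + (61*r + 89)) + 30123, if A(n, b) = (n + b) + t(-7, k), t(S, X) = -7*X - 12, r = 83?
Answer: 35107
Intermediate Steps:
k = 5 (k = 5 - 1*0 = 5 + 0 = 5)
t(S, X) = -12 - 7*X
A(n, b) = -47 + b + n (A(n, b) = (n + b) + (-12 - 7*5) = (b + n) + (-12 - 35) = (b + n) - 47 = -47 + b + n)
(A(59, -180) + (61*r + 89)) + 30123 = ((-47 - 180 + 59) + (61*83 + 89)) + 30123 = (-168 + (5063 + 89)) + 30123 = (-168 + 5152) + 30123 = 4984 + 30123 = 35107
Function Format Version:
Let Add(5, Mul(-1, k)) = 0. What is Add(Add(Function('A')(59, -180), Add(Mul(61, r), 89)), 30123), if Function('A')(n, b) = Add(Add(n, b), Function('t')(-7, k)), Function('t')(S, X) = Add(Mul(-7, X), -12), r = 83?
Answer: 35107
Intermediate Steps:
k = 5 (k = Add(5, Mul(-1, 0)) = Add(5, 0) = 5)
Function('t')(S, X) = Add(-12, Mul(-7, X))
Function('A')(n, b) = Add(-47, b, n) (Function('A')(n, b) = Add(Add(n, b), Add(-12, Mul(-7, 5))) = Add(Add(b, n), Add(-12, -35)) = Add(Add(b, n), -47) = Add(-47, b, n))
Add(Add(Function('A')(59, -180), Add(Mul(61, r), 89)), 30123) = Add(Add(Add(-47, -180, 59), Add(Mul(61, 83), 89)), 30123) = Add(Add(-168, Add(5063, 89)), 30123) = Add(Add(-168, 5152), 30123) = Add(4984, 30123) = 35107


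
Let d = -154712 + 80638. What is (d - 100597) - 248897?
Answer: -423568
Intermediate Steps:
d = -74074
(d - 100597) - 248897 = (-74074 - 100597) - 248897 = -174671 - 248897 = -423568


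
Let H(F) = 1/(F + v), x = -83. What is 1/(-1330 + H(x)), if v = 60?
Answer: -23/30591 ≈ -0.00075185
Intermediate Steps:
H(F) = 1/(60 + F) (H(F) = 1/(F + 60) = 1/(60 + F))
1/(-1330 + H(x)) = 1/(-1330 + 1/(60 - 83)) = 1/(-1330 + 1/(-23)) = 1/(-1330 - 1/23) = 1/(-30591/23) = -23/30591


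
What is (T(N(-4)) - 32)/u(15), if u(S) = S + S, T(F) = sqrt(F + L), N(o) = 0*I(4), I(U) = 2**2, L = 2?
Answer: -16/15 + sqrt(2)/30 ≈ -1.0195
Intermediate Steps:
I(U) = 4
N(o) = 0 (N(o) = 0*4 = 0)
T(F) = sqrt(2 + F) (T(F) = sqrt(F + 2) = sqrt(2 + F))
u(S) = 2*S
(T(N(-4)) - 32)/u(15) = (sqrt(2 + 0) - 32)/((2*15)) = (sqrt(2) - 32)/30 = (-32 + sqrt(2))*(1/30) = -16/15 + sqrt(2)/30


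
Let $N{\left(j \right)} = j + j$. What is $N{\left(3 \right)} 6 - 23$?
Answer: $13$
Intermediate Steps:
$N{\left(j \right)} = 2 j$
$N{\left(3 \right)} 6 - 23 = 2 \cdot 3 \cdot 6 - 23 = 6 \cdot 6 - 23 = 36 - 23 = 13$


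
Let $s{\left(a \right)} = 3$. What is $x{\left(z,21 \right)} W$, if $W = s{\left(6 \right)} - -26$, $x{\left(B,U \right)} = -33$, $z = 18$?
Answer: $-957$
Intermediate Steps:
$W = 29$ ($W = 3 - -26 = 3 + 26 = 29$)
$x{\left(z,21 \right)} W = \left(-33\right) 29 = -957$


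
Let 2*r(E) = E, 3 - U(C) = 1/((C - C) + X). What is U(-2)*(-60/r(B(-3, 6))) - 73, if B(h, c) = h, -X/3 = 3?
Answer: 463/9 ≈ 51.444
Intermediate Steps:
X = -9 (X = -3*3 = -9)
U(C) = 28/9 (U(C) = 3 - 1/((C - C) - 9) = 3 - 1/(0 - 9) = 3 - 1/(-9) = 3 - 1*(-⅑) = 3 + ⅑ = 28/9)
r(E) = E/2
U(-2)*(-60/r(B(-3, 6))) - 73 = 28*(-60/((½)*(-3)))/9 - 73 = 28*(-60/(-3/2))/9 - 73 = 28*(-60*(-⅔))/9 - 73 = (28/9)*40 - 73 = 1120/9 - 73 = 463/9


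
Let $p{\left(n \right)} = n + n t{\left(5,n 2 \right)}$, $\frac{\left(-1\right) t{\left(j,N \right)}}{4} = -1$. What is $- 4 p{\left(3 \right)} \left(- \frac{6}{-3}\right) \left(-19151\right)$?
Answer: $2298120$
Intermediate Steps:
$t{\left(j,N \right)} = 4$ ($t{\left(j,N \right)} = \left(-4\right) \left(-1\right) = 4$)
$p{\left(n \right)} = 5 n$ ($p{\left(n \right)} = n + n 4 = n + 4 n = 5 n$)
$- 4 p{\left(3 \right)} \left(- \frac{6}{-3}\right) \left(-19151\right) = - 4 \cdot 5 \cdot 3 \left(- \frac{6}{-3}\right) \left(-19151\right) = \left(-4\right) 15 \left(\left(-6\right) \left(- \frac{1}{3}\right)\right) \left(-19151\right) = \left(-60\right) 2 \left(-19151\right) = \left(-120\right) \left(-19151\right) = 2298120$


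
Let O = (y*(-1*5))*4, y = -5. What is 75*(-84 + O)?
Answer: 1200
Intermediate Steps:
O = 100 (O = -(-5)*5*4 = -5*(-5)*4 = 25*4 = 100)
75*(-84 + O) = 75*(-84 + 100) = 75*16 = 1200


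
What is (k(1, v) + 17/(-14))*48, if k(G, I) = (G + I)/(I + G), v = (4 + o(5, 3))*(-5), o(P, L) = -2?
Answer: -72/7 ≈ -10.286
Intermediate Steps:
v = -10 (v = (4 - 2)*(-5) = 2*(-5) = -10)
k(G, I) = 1 (k(G, I) = (G + I)/(G + I) = 1)
(k(1, v) + 17/(-14))*48 = (1 + 17/(-14))*48 = (1 + 17*(-1/14))*48 = (1 - 17/14)*48 = -3/14*48 = -72/7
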